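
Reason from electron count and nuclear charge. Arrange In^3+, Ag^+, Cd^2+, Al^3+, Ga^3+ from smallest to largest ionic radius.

Electron counts and nuclear charges: Al^3+ (Z=13, 10 e⁻), Ga^3+ (Z=31, 28 e⁻), In^3+ (Z=49, 46 e⁻), Cd^2+ (Z=48, 46 e⁻), Ag^+ (Z=47, 46 e⁻). Al^3+ < Ga^3+ (same group, 1 shell fewer); Ga^3+ < In^3+ (same group, 1 shell fewer); In^3+ < Cd^2+ (both 46 e⁻, Z=49>48); Cd^2+ < Ag^+ (both 46 e⁻, Z=48>47).

Al^3+ < Ga^3+ < In^3+ < Cd^2+ < Ag^+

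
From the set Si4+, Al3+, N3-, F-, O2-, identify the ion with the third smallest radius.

F-

Isoelectronic series (10 e⁻ each). Size is set by nuclear charge: more protons means a smaller ion. Si4+ (Z=14), Al3+ (Z=13), F- (Z=9), O2- (Z=8), N3- (Z=7).
So the order is Si4+ < Al3+ < F- < O2- < N3-; the 3rd-smallest ion is F-.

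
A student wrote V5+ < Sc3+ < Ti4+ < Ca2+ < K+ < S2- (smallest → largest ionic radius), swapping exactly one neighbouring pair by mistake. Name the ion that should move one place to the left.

Compare adjacent ions: both have 18 electrons but Z(Ti)=22 > Z(Sc)=21, so Ti4+ should be the smaller of the two — yet in this increasing list Sc3+ sits before Ti4+. Nothing else is reversed, so Ti4+ should move one place to the left.

Ti4+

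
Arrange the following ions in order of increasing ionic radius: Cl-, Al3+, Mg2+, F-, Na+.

First list Z and electron count for each: Al3+ has 10 e⁻ (Z=13), Mg2+ has 10 e⁻ (Z=12), Na+ has 10 e⁻ (Z=11), F- has 10 e⁻ (Z=9), Cl- has 18 e⁻ (Z=17). Al3+ < Mg2+ (isoelectronic, higher Z=13 is smaller); Mg2+ < Na+ (both 10 e⁻, Z=12>11); Na+ < F- (isoelectronic, higher Z=11 is smaller); F- < Cl- (same group, period 2 vs 3).

Al3+ < Mg2+ < Na+ < F- < Cl-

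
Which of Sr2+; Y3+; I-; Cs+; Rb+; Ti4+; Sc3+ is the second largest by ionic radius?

Work out protons and electrons: Ti4+ has 18 e⁻ (Z=22), Sc3+ has 18 e⁻ (Z=21), Y3+ has 36 e⁻ (Z=39), Sr2+ has 36 e⁻ (Z=38), Rb+ has 36 e⁻ (Z=37), Cs+ has 54 e⁻ (Z=55), I- has 54 e⁻ (Z=53). Ti4+ < Sc3+ (both 18 e⁻, Z=22>21); Sc3+ < Y3+ (same group, period 4 vs 5); Y3+ < Sr2+ (both 36 e⁻, Z=39>38); Sr2+ < Rb+ (both 36 e⁻, Z=38>37); Rb+ < Cs+ (same group, period 5 vs 6); Cs+ < I- (isoelectronic, higher Z=55 is smaller).
Ordering: Ti4+ < Sc3+ < Y3+ < Sr2+ < Rb+ < Cs+ < I-. The second largest is Cs+.

Cs+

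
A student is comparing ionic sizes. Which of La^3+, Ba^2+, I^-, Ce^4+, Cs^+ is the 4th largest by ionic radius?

Isoelectronic series (54 e⁻ each). Size is set by nuclear charge: more protons means a smaller ion. Ce^4+ (Z=58), La^3+ (Z=57), Ba^2+ (Z=56), Cs^+ (Z=55), I^- (Z=53).
Ordering: Ce^4+ < La^3+ < Ba^2+ < Cs^+ < I^-. The 4th largest is La^3+.

La^3+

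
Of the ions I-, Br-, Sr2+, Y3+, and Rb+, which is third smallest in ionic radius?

Y3+: 36 e⁻, Z=39, Sr2+: 36 e⁻, Z=38, Rb+: 36 e⁻, Z=37, Br-: 36 e⁻, Z=35, I-: 54 e⁻, Z=53. Y3+ < Sr2+ (both 36 e⁻, Z=39>38); Sr2+ < Rb+ (isoelectronic, higher Z=38 is smaller); Rb+ < Br- (isoelectronic, higher Z=37 is smaller); Br- < I- (same group, 1 shell fewer).
Ordering: Y3+ < Sr2+ < Rb+ < Br- < I-. The third smallest is Rb+.

Rb+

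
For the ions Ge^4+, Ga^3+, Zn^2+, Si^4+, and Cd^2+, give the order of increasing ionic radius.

Si^4+ < Ge^4+ < Ga^3+ < Zn^2+ < Cd^2+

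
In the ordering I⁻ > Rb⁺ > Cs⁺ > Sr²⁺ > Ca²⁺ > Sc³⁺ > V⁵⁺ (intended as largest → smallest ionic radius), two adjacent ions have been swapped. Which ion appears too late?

Cs⁺

The pair Rb⁺, Cs⁺ is the wrong way round — Rb⁺ and Cs⁺ are in one column with the same charge; the lighter period-5 ion has one fewer shell and is smaller. All other adjacent pairs agree with periodic trends, so Cs⁺ is the misplaced ion.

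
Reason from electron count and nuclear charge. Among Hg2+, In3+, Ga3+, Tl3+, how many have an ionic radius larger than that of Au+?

Work out protons and electrons: Ga3+ (Z=31, 28 e⁻), In3+ (Z=49, 46 e⁻), Tl3+ (Z=81, 78 e⁻), Hg2+ (Z=80, 78 e⁻), Au+ (Z=79, 78 e⁻). Ga3+ < In3+ (same group, period 4 vs 5); In3+ < Tl3+ (same group, period 5 vs 6); Tl3+ < Hg2+ (isoelectronic, higher Z=81 is smaller); Hg2+ < Au+ (isoelectronic, higher Z=80 is smaller).
Overall: Ga3+ < In3+ < Tl3+ < Hg2+ < Au+. Au+ has 4 below it and 0 above. That's 0.

0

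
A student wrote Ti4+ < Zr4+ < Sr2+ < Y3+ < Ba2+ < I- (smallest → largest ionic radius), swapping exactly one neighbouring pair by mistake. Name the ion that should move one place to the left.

Check each adjacent pair. Sr2+ and Y3+ are reversed: Y3+ and Sr2+ share 36 electrons; the higher nuclear charge on Y (Z=39) contracts it more, so Y3+ < Sr2+. No other neighbouring pair contradicts the periodic trends, so Y3+ is the ion listed too late.

Y3+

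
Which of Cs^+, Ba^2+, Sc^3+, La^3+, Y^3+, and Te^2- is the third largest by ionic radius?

Ba^2+

Sc^3+ has 18 e⁻ (Z=21), Y^3+ has 36 e⁻ (Z=39), La^3+ has 54 e⁻ (Z=57), Ba^2+ has 54 e⁻ (Z=56), Cs^+ has 54 e⁻ (Z=55), Te^2- has 54 e⁻ (Z=52). Sc^3+ < Y^3+ (same group, period 4 vs 5); Y^3+ < La^3+ (same group, period 5 vs 6); La^3+ < Ba^2+ (both 54 e⁻, Z=57>56); Ba^2+ < Cs^+ (both 54 e⁻, Z=56>55); Cs^+ < Te^2- (both 54 e⁻, Z=55>52).
Ordering: Sc^3+ < Y^3+ < La^3+ < Ba^2+ < Cs^+ < Te^2-. The third largest is Ba^2+.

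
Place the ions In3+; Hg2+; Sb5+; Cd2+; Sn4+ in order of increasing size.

Sb5+ < Sn4+ < In3+ < Cd2+ < Hg2+

Sb5+: 46 e⁻, Z=51, Sn4+: 46 e⁻, Z=50, In3+: 46 e⁻, Z=49, Cd2+: 46 e⁻, Z=48, Hg2+: 78 e⁻, Z=80. Sb5+ < Sn4+ (both 46 e⁻, Z=51>50); Sn4+ < In3+ (both 46 e⁻, Z=50>49); In3+ < Cd2+ (both 46 e⁻, Z=49>48); Cd2+ < Hg2+ (same group, 1 shell fewer).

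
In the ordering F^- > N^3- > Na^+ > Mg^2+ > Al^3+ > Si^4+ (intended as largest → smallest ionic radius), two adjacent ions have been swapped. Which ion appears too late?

Compare adjacent ions: F^- and N^3- share 10 electrons; the higher nuclear charge on F (Z=9) contracts it more, so F^- < N^3- — yet in this decreasing list F^- sits before N^3-. Nothing else is reversed, so N^3- should move one place to the left.

N^3-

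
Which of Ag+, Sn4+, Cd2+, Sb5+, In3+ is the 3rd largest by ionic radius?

In3+

Each ion has 46 electrons. The ranking follows nuclear charge in reverse — greater Z gives a smaller radius. Sb5+ (Z=51), Sn4+ (Z=50), In3+ (Z=49), Cd2+ (Z=48), Ag+ (Z=47).
Full ascending order: Sb5+ < Sn4+ < In3+ < Cd2+ < Ag+. Counting from the largest, position 3 is In3+.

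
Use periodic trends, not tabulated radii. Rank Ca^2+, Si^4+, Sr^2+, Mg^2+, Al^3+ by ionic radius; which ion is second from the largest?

Electron counts and nuclear charges: Si^4+: 10 e⁻, Z=14, Al^3+: 10 e⁻, Z=13, Mg^2+: 10 e⁻, Z=12, Ca^2+: 18 e⁻, Z=20, Sr^2+: 36 e⁻, Z=38. Si^4+ < Al^3+ (isoelectronic, higher Z=14 is smaller); Al^3+ < Mg^2+ (both 10 e⁻, Z=13>12); Mg^2+ < Ca^2+ (same group, period 3 vs 4); Ca^2+ < Sr^2+ (same group, 1 shell fewer).
Ordering: Si^4+ < Al^3+ < Mg^2+ < Ca^2+ < Sr^2+. The second largest is Ca^2+.

Ca^2+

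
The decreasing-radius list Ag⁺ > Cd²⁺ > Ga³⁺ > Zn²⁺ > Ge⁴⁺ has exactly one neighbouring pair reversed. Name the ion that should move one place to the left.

Check each adjacent pair. Ga³⁺ and Zn²⁺ are reversed: both have 28 electrons but Z(Ga)=31 > Z(Zn)=30, so Ga³⁺ should be the smaller of the two. No other neighbouring pair contradicts the periodic trends, so Zn²⁺ is the ion listed too late.

Zn²⁺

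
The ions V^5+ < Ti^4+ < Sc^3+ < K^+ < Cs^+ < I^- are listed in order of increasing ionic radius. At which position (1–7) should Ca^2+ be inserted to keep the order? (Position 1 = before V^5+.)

Tabulating Z and e⁻: V^5+: 18 e⁻, Z=23, Ti^4+: 18 e⁻, Z=22, Sc^3+: 18 e⁻, Z=21, Ca^2+: 18 e⁻, Z=20, K^+: 18 e⁻, Z=19, Cs^+: 54 e⁻, Z=55, I^-: 54 e⁻, Z=53. V^5+ < Ti^4+ (isoelectronic, higher Z=23 is smaller); Ti^4+ < Sc^3+ (both 18 e⁻, Z=22>21); Sc^3+ < Ca^2+ (isoelectronic, higher Z=21 is smaller); Ca^2+ < K^+ (isoelectronic, higher Z=20 is smaller); K^+ < Cs^+ (same group, period 4 vs 6); Cs^+ < I^- (isoelectronic, higher Z=55 is smaller).
With Ca^2+ included the full order is V^5+ < Ti^4+ < Sc^3+ < Ca^2+ < K^+ < Cs^+ < I^-, so it takes position 4.

4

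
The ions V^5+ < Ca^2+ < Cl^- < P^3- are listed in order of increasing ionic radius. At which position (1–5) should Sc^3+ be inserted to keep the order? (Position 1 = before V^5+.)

All of these have 18 electrons (isoelectronic). With the same electron cloud, the ion with the most protons pulls it in tightest. Nuclear charges: V^5+ (Z=23), Sc^3+ (Z=21), Ca^2+ (Z=20), Cl^- (Z=17), P^3- (Z=15). Highest Z is smallest.
Merged order: V^5+ < Sc^3+ < Ca^2+ < Cl^- < P^3- — Sc^3+ is number 2.

2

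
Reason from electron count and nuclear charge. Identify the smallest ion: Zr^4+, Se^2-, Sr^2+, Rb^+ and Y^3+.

Zr^4+

Isoelectronic series (36 e⁻ each). Size is set by nuclear charge: more protons means a smaller ion. Zr^4+ (Z=40), Y^3+ (Z=39), Sr^2+ (Z=38), Rb^+ (Z=37), Se^2- (Z=34).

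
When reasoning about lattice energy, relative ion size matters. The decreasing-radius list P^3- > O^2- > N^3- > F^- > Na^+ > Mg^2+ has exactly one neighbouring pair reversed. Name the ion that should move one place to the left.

N^3-

Check each adjacent pair. O^2- and N^3- are reversed: O^2- and N^3- share 10 electrons; the higher nuclear charge on O (Z=8) contracts it more, so O^2- < N^3-. No other neighbouring pair contradicts the periodic trends, so N^3- is the ion listed too late.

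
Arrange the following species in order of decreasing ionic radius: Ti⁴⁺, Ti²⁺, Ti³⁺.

For a single element, ionic radius drops as positive charge rises — Ti⁴⁺ < Ti²⁺.

Ti²⁺ > Ti³⁺ > Ti⁴⁺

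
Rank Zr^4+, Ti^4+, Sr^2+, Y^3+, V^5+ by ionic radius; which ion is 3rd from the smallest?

Zr^4+

V^5+ (Z=23, 18 e⁻), Ti^4+ (Z=22, 18 e⁻), Zr^4+ (Z=40, 36 e⁻), Y^3+ (Z=39, 36 e⁻), Sr^2+ (Z=38, 36 e⁻). V^5+ < Ti^4+ (both 18 e⁻, Z=23>22); Ti^4+ < Zr^4+ (same group, 1 shell fewer); Zr^4+ < Y^3+ (both 36 e⁻, Z=40>39); Y^3+ < Sr^2+ (both 36 e⁻, Z=39>38).
So the order is V^5+ < Ti^4+ < Zr^4+ < Y^3+ < Sr^2+; the 3rd-smallest ion is Zr^4+.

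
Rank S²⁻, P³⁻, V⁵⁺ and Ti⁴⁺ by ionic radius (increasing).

V⁵⁺ < Ti⁴⁺ < S²⁻ < P³⁻

These species are isoelectronic with 18 electrons. The only difference is the number of protons: V⁵⁺ (Z=23), Ti⁴⁺ (Z=22), S²⁻ (Z=16), P³⁻ (Z=15). The strongest nuclear pull (V⁵⁺) gives the smallest ion.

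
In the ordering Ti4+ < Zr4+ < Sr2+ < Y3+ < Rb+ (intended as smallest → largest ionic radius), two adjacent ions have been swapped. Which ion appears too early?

Sr2+

Scanning neighbour by neighbour, only Sr2+/Y3+ violates a trend: both have 36 electrons but Z(Y)=39 > Z(Sr)=38, so Y3+ should be the smaller of the two. That makes Sr2+ the one sitting a position early relative to where it belongs.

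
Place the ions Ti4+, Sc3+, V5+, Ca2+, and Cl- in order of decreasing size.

These species are isoelectronic with 18 electrons. The only difference is the number of protons: V5+ (Z=23), Ti4+ (Z=22), Sc3+ (Z=21), Ca2+ (Z=20), Cl- (Z=17). The strongest nuclear pull (V5+) gives the smallest ion.

Cl- > Ca2+ > Sc3+ > Ti4+ > V5+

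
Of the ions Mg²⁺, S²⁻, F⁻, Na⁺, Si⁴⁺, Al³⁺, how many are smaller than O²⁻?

First list Z and electron count for each: Si⁴⁺ (Z=14, 10 e⁻), Al³⁺ (Z=13, 10 e⁻), Mg²⁺ (Z=12, 10 e⁻), Na⁺ (Z=11, 10 e⁻), F⁻ (Z=9, 10 e⁻), O²⁻ (Z=8, 10 e⁻), S²⁻ (Z=16, 18 e⁻). Si⁴⁺ < Al³⁺ (isoelectronic, higher Z=14 is smaller); Al³⁺ < Mg²⁺ (both 10 e⁻, Z=13>12); Mg²⁺ < Na⁺ (isoelectronic, higher Z=12 is smaller); Na⁺ < F⁻ (isoelectronic, higher Z=11 is smaller); F⁻ < O²⁻ (both 10 e⁻, Z=9>8); O²⁻ < S²⁻ (same group, period 2 vs 3).
Placing each against O²⁻: smaller — Si⁴⁺, Al³⁺, Mg²⁺, Na⁺, F⁻; larger — S²⁻. That's 5.

5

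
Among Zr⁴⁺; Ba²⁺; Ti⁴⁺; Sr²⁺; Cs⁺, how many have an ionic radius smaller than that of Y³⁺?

2

Ti⁴⁺: 18 e⁻, Z=22, Zr⁴⁺: 36 e⁻, Z=40, Y³⁺: 36 e⁻, Z=39, Sr²⁺: 36 e⁻, Z=38, Ba²⁺: 54 e⁻, Z=56, Cs⁺: 54 e⁻, Z=55. Ti⁴⁺ < Zr⁴⁺ (same group, 1 shell fewer); Zr⁴⁺ < Y³⁺ (isoelectronic, higher Z=40 is smaller); Y³⁺ < Sr²⁺ (isoelectronic, higher Z=39 is smaller); Sr²⁺ < Ba²⁺ (same group, period 5 vs 6); Ba²⁺ < Cs⁺ (both 54 e⁻, Z=56>55).
Ordering all of them (including Y³⁺) by radius gives Ti⁴⁺ < Zr⁴⁺ < Y³⁺ < Sr²⁺ < Ba²⁺ < Cs⁺. That's 2.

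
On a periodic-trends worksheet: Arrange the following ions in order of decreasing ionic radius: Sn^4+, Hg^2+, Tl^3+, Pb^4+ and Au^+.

Work out protons and electrons: Sn^4+ has 46 e⁻ (Z=50), Pb^4+ has 78 e⁻ (Z=82), Tl^3+ has 78 e⁻ (Z=81), Hg^2+ has 78 e⁻ (Z=80), Au^+ has 78 e⁻ (Z=79). Sn^4+ < Pb^4+ (same group, 1 shell fewer); Pb^4+ < Tl^3+ (isoelectronic, higher Z=82 is smaller); Tl^3+ < Hg^2+ (both 78 e⁻, Z=81>80); Hg^2+ < Au^+ (both 78 e⁻, Z=80>79).

Au^+ > Hg^2+ > Tl^3+ > Pb^4+ > Sn^4+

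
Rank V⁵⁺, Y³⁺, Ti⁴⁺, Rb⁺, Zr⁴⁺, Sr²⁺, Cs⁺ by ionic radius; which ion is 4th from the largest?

Y³⁺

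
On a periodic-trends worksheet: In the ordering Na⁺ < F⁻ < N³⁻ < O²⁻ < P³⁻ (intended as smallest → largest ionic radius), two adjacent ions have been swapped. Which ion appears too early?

N³⁻

Check each adjacent pair. N³⁻ and O²⁻ are reversed: they are isoelectronic (10 e⁻) and O has more protons than N (8 vs 7), making O²⁻ smaller. No other neighbouring pair contradicts the periodic trends, so N³⁻ is the ion listed too early.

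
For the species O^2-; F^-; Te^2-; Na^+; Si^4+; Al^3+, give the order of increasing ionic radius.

Si^4+ < Al^3+ < Na^+ < F^- < O^2- < Te^2-

First list Z and electron count for each: Si^4+ has 10 e⁻ (Z=14), Al^3+ has 10 e⁻ (Z=13), Na^+ has 10 e⁻ (Z=11), F^- has 10 e⁻ (Z=9), O^2- has 10 e⁻ (Z=8), Te^2- has 54 e⁻ (Z=52). Si^4+ < Al^3+ (isoelectronic, higher Z=14 is smaller); Al^3+ < Na^+ (isoelectronic, higher Z=13 is smaller); Na^+ < F^- (both 10 e⁻, Z=11>9); F^- < O^2- (both 10 e⁻, Z=9>8); O^2- < Te^2- (same group, 3 shells fewer).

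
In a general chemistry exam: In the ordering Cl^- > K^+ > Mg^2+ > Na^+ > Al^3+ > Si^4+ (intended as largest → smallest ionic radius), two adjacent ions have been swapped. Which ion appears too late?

The pair Mg^2+, Na^+ is the wrong way round — they are isoelectronic (10 e⁻) and Mg has more protons than Na (12 vs 11), making Mg^2+ smaller. All other adjacent pairs agree with periodic trends, so Na^+ is the misplaced ion.

Na^+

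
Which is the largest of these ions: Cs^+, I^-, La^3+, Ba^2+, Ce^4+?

I^-

Each ion has 54 electrons. The ranking follows nuclear charge in reverse — greater Z gives a smaller radius. Ce^4+ (Z=58), La^3+ (Z=57), Ba^2+ (Z=56), Cs^+ (Z=55), I^- (Z=53).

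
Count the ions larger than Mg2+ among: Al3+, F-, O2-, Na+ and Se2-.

Work out protons and electrons: Al3+ (Z=13, 10 e⁻), Mg2+ (Z=12, 10 e⁻), Na+ (Z=11, 10 e⁻), F- (Z=9, 10 e⁻), O2- (Z=8, 10 e⁻), Se2- (Z=34, 36 e⁻). Al3+ < Mg2+ (both 10 e⁻, Z=13>12); Mg2+ < Na+ (both 10 e⁻, Z=12>11); Na+ < F- (isoelectronic, higher Z=11 is smaller); F- < O2- (isoelectronic, higher Z=9 is smaller); O2- < Se2- (same group, period 2 vs 4).
Placing each against Mg2+: smaller — Al3+; larger — Na+, F-, O2-, Se2-. So 4 are larger.

4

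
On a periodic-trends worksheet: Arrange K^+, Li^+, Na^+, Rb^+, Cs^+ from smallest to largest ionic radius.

All are in the same group with charge +1. Radius grows down the group as n (the outermost shell) increases.

Li^+ < Na^+ < K^+ < Rb^+ < Cs^+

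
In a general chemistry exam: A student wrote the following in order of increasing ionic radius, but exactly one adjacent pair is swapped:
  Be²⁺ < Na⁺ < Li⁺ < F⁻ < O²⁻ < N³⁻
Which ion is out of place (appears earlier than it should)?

Na⁺

Compare adjacent ions: both in group 1 with the same charge; Li⁺ (period 2) has the smaller radius — yet in this increasing list Na⁺ sits before Li⁺. Nothing else is reversed, so Na⁺ should move one place to the right.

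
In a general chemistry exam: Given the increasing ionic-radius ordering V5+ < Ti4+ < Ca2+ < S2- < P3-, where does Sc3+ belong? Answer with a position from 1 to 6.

All of these have 18 electrons (isoelectronic). With the same electron cloud, the ion with the most protons pulls it in tightest. Nuclear charges: V5+ (Z=23), Ti4+ (Z=22), Sc3+ (Z=21), Ca2+ (Z=20), S2- (Z=16), P3- (Z=15). Highest Z is smallest.
Putting Sc3+ in gives V5+ < Ti4+ < Sc3+ < Ca2+ < S2- < P3-; it lands at slot 3.

3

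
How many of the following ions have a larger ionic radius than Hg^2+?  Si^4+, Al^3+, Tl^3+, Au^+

Tabulating Z and e⁻: Si^4+ has 10 e⁻ (Z=14), Al^3+ has 10 e⁻ (Z=13), Tl^3+ has 78 e⁻ (Z=81), Hg^2+ has 78 e⁻ (Z=80), Au^+ has 78 e⁻ (Z=79). Si^4+ < Al^3+ (both 10 e⁻, Z=14>13); Al^3+ < Tl^3+ (same group, period 3 vs 6); Tl^3+ < Hg^2+ (isoelectronic, higher Z=81 is smaller); Hg^2+ < Au^+ (both 78 e⁻, Z=80>79).
Placing each against Hg^2+: smaller — Si^4+, Al^3+, Tl^3+; larger — Au^+. That's 1.

1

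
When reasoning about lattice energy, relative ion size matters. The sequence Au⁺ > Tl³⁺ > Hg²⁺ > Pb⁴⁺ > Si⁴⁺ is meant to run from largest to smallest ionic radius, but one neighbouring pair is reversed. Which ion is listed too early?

Tl³⁺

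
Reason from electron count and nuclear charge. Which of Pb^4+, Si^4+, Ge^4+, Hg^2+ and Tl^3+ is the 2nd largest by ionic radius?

Tl^3+

Tabulating Z and e⁻: Si^4+ (Z=14, 10 e⁻), Ge^4+ (Z=32, 28 e⁻), Pb^4+ (Z=82, 78 e⁻), Tl^3+ (Z=81, 78 e⁻), Hg^2+ (Z=80, 78 e⁻). Si^4+ < Ge^4+ (same group, 1 shell fewer); Ge^4+ < Pb^4+ (same group, 2 shells fewer); Pb^4+ < Tl^3+ (both 78 e⁻, Z=82>81); Tl^3+ < Hg^2+ (isoelectronic, higher Z=81 is smaller).
Full ascending order: Si^4+ < Ge^4+ < Pb^4+ < Tl^3+ < Hg^2+. Counting from the largest, position 2 is Tl^3+.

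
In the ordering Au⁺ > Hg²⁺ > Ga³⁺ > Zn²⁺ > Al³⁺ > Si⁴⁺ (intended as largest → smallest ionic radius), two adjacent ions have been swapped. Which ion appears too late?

Scanning neighbour by neighbour, only Ga³⁺/Zn²⁺ violates a trend: both have 28 electrons but Z(Ga)=31 > Z(Zn)=30, so Ga³⁺ should be the smaller of the two. That makes Zn²⁺ the one sitting a position late relative to where it belongs.

Zn²⁺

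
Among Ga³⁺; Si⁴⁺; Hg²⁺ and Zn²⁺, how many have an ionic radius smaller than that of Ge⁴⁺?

1

Tabulating Z and e⁻: Si⁴⁺: 10 e⁻, Z=14, Ge⁴⁺: 28 e⁻, Z=32, Ga³⁺: 28 e⁻, Z=31, Zn²⁺: 28 e⁻, Z=30, Hg²⁺: 78 e⁻, Z=80. Si⁴⁺ < Ge⁴⁺ (same group, period 3 vs 4); Ge⁴⁺ < Ga³⁺ (isoelectronic, higher Z=32 is smaller); Ga³⁺ < Zn²⁺ (both 28 e⁻, Z=31>30); Zn²⁺ < Hg²⁺ (same group, 2 shells fewer).
Relative to Ge⁴⁺, the ions that are smaller are Si⁴⁺. That's 1.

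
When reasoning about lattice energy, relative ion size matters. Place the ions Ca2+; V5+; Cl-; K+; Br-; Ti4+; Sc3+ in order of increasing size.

V5+ < Ti4+ < Sc3+ < Ca2+ < K+ < Cl- < Br-

Work out protons and electrons: V5+: 18 e⁻, Z=23, Ti4+: 18 e⁻, Z=22, Sc3+: 18 e⁻, Z=21, Ca2+: 18 e⁻, Z=20, K+: 18 e⁻, Z=19, Cl-: 18 e⁻, Z=17, Br-: 36 e⁻, Z=35. V5+ < Ti4+ (both 18 e⁻, Z=23>22); Ti4+ < Sc3+ (both 18 e⁻, Z=22>21); Sc3+ < Ca2+ (isoelectronic, higher Z=21 is smaller); Ca2+ < K+ (isoelectronic, higher Z=20 is smaller); K+ < Cl- (isoelectronic, higher Z=19 is smaller); Cl- < Br- (same group, period 3 vs 4).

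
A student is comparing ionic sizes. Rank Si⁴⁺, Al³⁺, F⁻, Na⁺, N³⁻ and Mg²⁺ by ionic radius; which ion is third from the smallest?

Each ion has 10 electrons. The ranking follows nuclear charge in reverse — greater Z gives a smaller radius. Si⁴⁺ (Z=14), Al³⁺ (Z=13), Mg²⁺ (Z=12), Na⁺ (Z=11), F⁻ (Z=9), N³⁻ (Z=7).
So the order is Si⁴⁺ < Al³⁺ < Mg²⁺ < Na⁺ < F⁻ < N³⁻; the 3rd-smallest ion is Mg²⁺.

Mg²⁺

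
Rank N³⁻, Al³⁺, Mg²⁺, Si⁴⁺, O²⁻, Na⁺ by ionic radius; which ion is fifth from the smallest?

O²⁻

All of these have 10 electrons (isoelectronic). With the same electron cloud, the ion with the most protons pulls it in tightest. Nuclear charges: Si⁴⁺ (Z=14), Al³⁺ (Z=13), Mg²⁺ (Z=12), Na⁺ (Z=11), O²⁻ (Z=8), N³⁻ (Z=7). Highest Z is smallest.
Full ascending order: Si⁴⁺ < Al³⁺ < Mg²⁺ < Na⁺ < O²⁻ < N³⁻. Counting from the smallest, position 5 is O²⁻.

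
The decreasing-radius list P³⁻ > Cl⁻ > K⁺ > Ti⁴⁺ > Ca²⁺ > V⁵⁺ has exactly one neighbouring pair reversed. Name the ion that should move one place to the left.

Ca²⁺

The pair Ti⁴⁺, Ca²⁺ is the wrong way round — they are isoelectronic (18 e⁻) and Ti has more protons than Ca (22 vs 20), making Ti⁴⁺ smaller. All other adjacent pairs agree with periodic trends, so Ca²⁺ is the misplaced ion.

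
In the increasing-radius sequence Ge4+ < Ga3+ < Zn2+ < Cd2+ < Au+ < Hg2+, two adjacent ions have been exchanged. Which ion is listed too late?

Scanning neighbour by neighbour, only Au+/Hg2+ violates a trend: they are isoelectronic (78 e⁻) and Hg has more protons than Au (80 vs 79), making Hg2+ smaller. That makes Hg2+ the one sitting a position late relative to where it belongs.

Hg2+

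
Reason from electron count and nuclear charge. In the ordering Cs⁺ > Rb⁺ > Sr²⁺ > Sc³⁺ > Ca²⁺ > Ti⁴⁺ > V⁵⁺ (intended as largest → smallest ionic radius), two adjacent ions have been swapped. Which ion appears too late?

Ca²⁺

Scanning neighbour by neighbour, only Sc³⁺/Ca²⁺ violates a trend: they are isoelectronic (18 e⁻) and Sc has more protons than Ca (21 vs 20), making Sc³⁺ smaller. That makes Ca²⁺ the one sitting a position late relative to where it belongs.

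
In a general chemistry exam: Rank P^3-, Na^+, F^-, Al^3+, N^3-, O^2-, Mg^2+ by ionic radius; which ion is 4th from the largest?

Tabulating Z and e⁻: Al^3+ has 10 e⁻ (Z=13), Mg^2+ has 10 e⁻ (Z=12), Na^+ has 10 e⁻ (Z=11), F^- has 10 e⁻ (Z=9), O^2- has 10 e⁻ (Z=8), N^3- has 10 e⁻ (Z=7), P^3- has 18 e⁻ (Z=15). Al^3+ < Mg^2+ (isoelectronic, higher Z=13 is smaller); Mg^2+ < Na^+ (isoelectronic, higher Z=12 is smaller); Na^+ < F^- (isoelectronic, higher Z=11 is smaller); F^- < O^2- (both 10 e⁻, Z=9>8); O^2- < N^3- (isoelectronic, higher Z=8 is smaller); N^3- < P^3- (same group, period 2 vs 3).
Ordering: Al^3+ < Mg^2+ < Na^+ < F^- < O^2- < N^3- < P^3-. The 4th largest is F^-.

F^-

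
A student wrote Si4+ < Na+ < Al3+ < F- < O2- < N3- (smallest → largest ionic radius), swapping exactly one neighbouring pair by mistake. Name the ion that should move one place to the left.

Al3+

Compare adjacent ions: both have 10 electrons but Z(Al)=13 > Z(Na)=11, so Al3+ should be the smaller of the two — yet in this increasing list Na+ sits before Al3+. Nothing else is reversed, so Al3+ should move one place to the left.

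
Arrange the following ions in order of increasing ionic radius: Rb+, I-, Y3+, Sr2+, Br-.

Y3+ < Sr2+ < Rb+ < Br- < I-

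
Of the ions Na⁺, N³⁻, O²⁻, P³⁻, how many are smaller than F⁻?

1

First list Z and electron count for each: Na⁺ (Z=11, 10 e⁻), F⁻ (Z=9, 10 e⁻), O²⁻ (Z=8, 10 e⁻), N³⁻ (Z=7, 10 e⁻), P³⁻ (Z=15, 18 e⁻). Na⁺ < F⁻ (both 10 e⁻, Z=11>9); F⁻ < O²⁻ (isoelectronic, higher Z=9 is smaller); O²⁻ < N³⁻ (isoelectronic, higher Z=8 is smaller); N³⁻ < P³⁻ (same group, period 2 vs 3).
Ordering all of them (including F⁻) by radius gives Na⁺ < F⁻ < O²⁻ < N³⁻ < P³⁻. Count: 1.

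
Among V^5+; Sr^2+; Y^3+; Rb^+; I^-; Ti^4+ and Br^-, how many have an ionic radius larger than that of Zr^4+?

5

Tabulating Z and e⁻: V^5+ (Z=23, 18 e⁻), Ti^4+ (Z=22, 18 e⁻), Zr^4+ (Z=40, 36 e⁻), Y^3+ (Z=39, 36 e⁻), Sr^2+ (Z=38, 36 e⁻), Rb^+ (Z=37, 36 e⁻), Br^- (Z=35, 36 e⁻), I^- (Z=53, 54 e⁻). V^5+ < Ti^4+ (both 18 e⁻, Z=23>22); Ti^4+ < Zr^4+ (same group, 1 shell fewer); Zr^4+ < Y^3+ (both 36 e⁻, Z=40>39); Y^3+ < Sr^2+ (both 36 e⁻, Z=39>38); Sr^2+ < Rb^+ (isoelectronic, higher Z=38 is smaller); Rb^+ < Br^- (isoelectronic, higher Z=37 is smaller); Br^- < I^- (same group, period 4 vs 5).
Overall: V^5+ < Ti^4+ < Zr^4+ < Y^3+ < Sr^2+ < Rb^+ < Br^- < I^-. Zr^4+ has 2 below it and 5 above. Count: 5.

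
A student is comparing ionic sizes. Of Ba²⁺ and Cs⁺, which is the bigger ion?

Cs⁺

All of these have 54 electrons (isoelectronic). With the same electron cloud, the ion with the most protons pulls it in tightest. Nuclear charges: Ba²⁺ (Z=56), Cs⁺ (Z=55). Highest Z is smallest.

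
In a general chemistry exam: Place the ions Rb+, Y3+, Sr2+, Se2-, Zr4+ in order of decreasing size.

Se2- > Rb+ > Sr2+ > Y3+ > Zr4+

Isoelectronic series (36 e⁻ each). Size is set by nuclear charge: more protons means a smaller ion. Zr4+ (Z=40), Y3+ (Z=39), Sr2+ (Z=38), Rb+ (Z=37), Se2- (Z=34).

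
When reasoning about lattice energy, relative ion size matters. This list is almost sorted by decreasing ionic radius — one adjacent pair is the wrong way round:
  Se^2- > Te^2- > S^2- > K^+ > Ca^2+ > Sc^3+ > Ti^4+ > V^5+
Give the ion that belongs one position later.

The pair Se^2-, Te^2- is the wrong way round — both in group 16 with the same charge; Se^2- (period 4) has the smaller radius. All other adjacent pairs agree with periodic trends, so Se^2- is the misplaced ion.

Se^2-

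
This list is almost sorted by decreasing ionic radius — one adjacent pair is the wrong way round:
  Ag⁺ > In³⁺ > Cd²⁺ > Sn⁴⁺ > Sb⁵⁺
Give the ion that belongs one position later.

The pair In³⁺, Cd²⁺ is the wrong way round — they are isoelectronic (46 e⁻) and In has more protons than Cd (49 vs 48), making In³⁺ smaller. All other adjacent pairs agree with periodic trends, so In³⁺ is the misplaced ion.

In³⁺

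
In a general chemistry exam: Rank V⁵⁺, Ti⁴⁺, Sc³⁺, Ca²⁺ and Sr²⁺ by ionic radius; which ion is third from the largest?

Sc³⁺

V⁵⁺ (Z=23, 18 e⁻), Ti⁴⁺ (Z=22, 18 e⁻), Sc³⁺ (Z=21, 18 e⁻), Ca²⁺ (Z=20, 18 e⁻), Sr²⁺ (Z=38, 36 e⁻). V⁵⁺ < Ti⁴⁺ (both 18 e⁻, Z=23>22); Ti⁴⁺ < Sc³⁺ (isoelectronic, higher Z=22 is smaller); Sc³⁺ < Ca²⁺ (both 18 e⁻, Z=21>20); Ca²⁺ < Sr²⁺ (same group, 1 shell fewer).
That gives V⁵⁺ < Ti⁴⁺ < Sc³⁺ < Ca²⁺ < Sr²⁺. From the largest end, number 3 is Sc³⁺.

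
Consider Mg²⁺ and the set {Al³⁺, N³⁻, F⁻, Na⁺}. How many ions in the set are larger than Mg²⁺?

Isoelectronic series (10 e⁻ each). Size is set by nuclear charge: more protons means a smaller ion. Al³⁺ (Z=13), Mg²⁺ (Z=12), Na⁺ (Z=11), F⁻ (Z=9), N³⁻ (Z=7).
Placing each against Mg²⁺: smaller — Al³⁺; larger — Na⁺, F⁻, N³⁻. So 3 are larger.

3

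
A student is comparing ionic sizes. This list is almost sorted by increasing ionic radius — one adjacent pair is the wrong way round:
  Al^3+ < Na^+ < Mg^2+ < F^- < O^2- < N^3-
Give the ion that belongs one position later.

Na^+

Check each adjacent pair. Na^+ and Mg^2+ are reversed: they are isoelectronic (10 e⁻) and Mg has more protons than Na (12 vs 11), making Mg^2+ smaller. No other neighbouring pair contradicts the periodic trends, so Na^+ is the ion listed too early.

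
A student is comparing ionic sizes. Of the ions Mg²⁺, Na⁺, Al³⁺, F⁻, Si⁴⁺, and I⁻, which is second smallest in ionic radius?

Work out protons and electrons: Si⁴⁺ (Z=14, 10 e⁻), Al³⁺ (Z=13, 10 e⁻), Mg²⁺ (Z=12, 10 e⁻), Na⁺ (Z=11, 10 e⁻), F⁻ (Z=9, 10 e⁻), I⁻ (Z=53, 54 e⁻). Si⁴⁺ < Al³⁺ (both 10 e⁻, Z=14>13); Al³⁺ < Mg²⁺ (both 10 e⁻, Z=13>12); Mg²⁺ < Na⁺ (isoelectronic, higher Z=12 is smaller); Na⁺ < F⁻ (both 10 e⁻, Z=11>9); F⁻ < I⁻ (same group, 3 shells fewer).
That gives Si⁴⁺ < Al³⁺ < Mg²⁺ < Na⁺ < F⁻ < I⁻. From the smallest end, number 2 is Al³⁺.

Al³⁺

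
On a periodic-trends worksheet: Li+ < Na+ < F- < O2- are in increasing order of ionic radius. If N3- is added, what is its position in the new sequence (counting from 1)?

5

First list Z and electron count for each: Li+: 2 e⁻, Z=3, Na+: 10 e⁻, Z=11, F-: 10 e⁻, Z=9, O2-: 10 e⁻, Z=8, N3-: 10 e⁻, Z=7. Li+ < Na+ (same group, period 2 vs 3); Na+ < F- (both 10 e⁻, Z=11>9); F- < O2- (both 10 e⁻, Z=9>8); O2- < N3- (isoelectronic, higher Z=8 is smaller).
With N3- included the full order is Li+ < Na+ < F- < O2- < N3-, so it takes position 5.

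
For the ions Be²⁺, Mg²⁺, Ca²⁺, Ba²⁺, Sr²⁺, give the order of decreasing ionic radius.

Ba²⁺ > Sr²⁺ > Ca²⁺ > Mg²⁺ > Be²⁺

These ions sit in one column with identical charge. Each step down the periodic table adds a principal shell, increasing the radius.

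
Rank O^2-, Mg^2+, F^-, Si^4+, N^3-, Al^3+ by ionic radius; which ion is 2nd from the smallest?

All of these have 10 electrons (isoelectronic). With the same electron cloud, the ion with the most protons pulls it in tightest. Nuclear charges: Si^4+ (Z=14), Al^3+ (Z=13), Mg^2+ (Z=12), F^- (Z=9), O^2- (Z=8), N^3- (Z=7). Highest Z is smallest.
Full ascending order: Si^4+ < Al^3+ < Mg^2+ < F^- < O^2- < N^3-. Counting from the smallest, position 2 is Al^3+.

Al^3+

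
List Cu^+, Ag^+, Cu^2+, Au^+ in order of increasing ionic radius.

Cu^2+: 27 e⁻, Z=29, Cu^+: 28 e⁻, Z=29, Ag^+: 46 e⁻, Z=47, Au^+: 78 e⁻, Z=79. Cu^2+ < Cu^+ (higher charge on the same element); Cu^+ < Ag^+ (same group, 1 shell fewer); Ag^+ < Au^+ (same group, 1 shell fewer).

Cu^2+ < Cu^+ < Ag^+ < Au^+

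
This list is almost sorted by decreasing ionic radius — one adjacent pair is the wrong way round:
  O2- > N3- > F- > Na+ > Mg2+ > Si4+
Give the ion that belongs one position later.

O2-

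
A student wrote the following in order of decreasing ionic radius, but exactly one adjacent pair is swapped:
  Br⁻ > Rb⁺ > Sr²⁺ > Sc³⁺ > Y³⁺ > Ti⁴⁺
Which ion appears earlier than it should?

Sc³⁺

Scanning neighbour by neighbour, only Sc³⁺/Y³⁺ violates a trend: same group and charge — period 4 sits above period 5, so Sc³⁺ is smaller. That makes Sc³⁺ the one sitting a position early relative to where it belongs.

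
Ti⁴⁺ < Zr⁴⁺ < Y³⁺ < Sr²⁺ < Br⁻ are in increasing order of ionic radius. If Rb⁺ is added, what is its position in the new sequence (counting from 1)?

Tabulating Z and e⁻: Ti⁴⁺ (Z=22, 18 e⁻), Zr⁴⁺ (Z=40, 36 e⁻), Y³⁺ (Z=39, 36 e⁻), Sr²⁺ (Z=38, 36 e⁻), Rb⁺ (Z=37, 36 e⁻), Br⁻ (Z=35, 36 e⁻). Ti⁴⁺ < Zr⁴⁺ (same group, period 4 vs 5); Zr⁴⁺ < Y³⁺ (both 36 e⁻, Z=40>39); Y³⁺ < Sr²⁺ (both 36 e⁻, Z=39>38); Sr²⁺ < Rb⁺ (both 36 e⁻, Z=38>37); Rb⁺ < Br⁻ (isoelectronic, higher Z=37 is smaller).
The complete sequence is Ti⁴⁺ < Zr⁴⁺ < Y³⁺ < Sr²⁺ < Rb⁺ < Br⁻. Rb⁺ sits at position 5.

5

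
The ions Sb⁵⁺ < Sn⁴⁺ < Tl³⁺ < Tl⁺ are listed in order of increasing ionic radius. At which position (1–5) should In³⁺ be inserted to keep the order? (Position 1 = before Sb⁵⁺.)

3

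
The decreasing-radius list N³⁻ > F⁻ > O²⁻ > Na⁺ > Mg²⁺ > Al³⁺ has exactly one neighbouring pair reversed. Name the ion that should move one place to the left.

O²⁻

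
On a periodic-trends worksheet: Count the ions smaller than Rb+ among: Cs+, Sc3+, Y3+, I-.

2

Tabulating Z and e⁻: Sc3+ has 18 e⁻ (Z=21), Y3+ has 36 e⁻ (Z=39), Rb+ has 36 e⁻ (Z=37), Cs+ has 54 e⁻ (Z=55), I- has 54 e⁻ (Z=53). Sc3+ < Y3+ (same group, period 4 vs 5); Y3+ < Rb+ (isoelectronic, higher Z=39 is smaller); Rb+ < Cs+ (same group, period 5 vs 6); Cs+ < I- (isoelectronic, higher Z=55 is smaller).
Placing each against Rb+: smaller — Sc3+, Y3+; larger — Cs+, I-. That's 2.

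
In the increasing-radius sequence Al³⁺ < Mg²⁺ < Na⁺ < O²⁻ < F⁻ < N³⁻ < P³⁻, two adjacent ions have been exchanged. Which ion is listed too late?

F⁻

Scanning neighbour by neighbour, only O²⁻/F⁻ violates a trend: they are isoelectronic (10 e⁻) and F has more protons than O (9 vs 8), making F⁻ smaller. That makes F⁻ the one sitting a position late relative to where it belongs.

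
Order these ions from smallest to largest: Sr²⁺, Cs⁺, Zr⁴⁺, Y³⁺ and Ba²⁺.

Tabulating Z and e⁻: Zr⁴⁺ has 36 e⁻ (Z=40), Y³⁺ has 36 e⁻ (Z=39), Sr²⁺ has 36 e⁻ (Z=38), Ba²⁺ has 54 e⁻ (Z=56), Cs⁺ has 54 e⁻ (Z=55). Zr⁴⁺ < Y³⁺ (both 36 e⁻, Z=40>39); Y³⁺ < Sr²⁺ (both 36 e⁻, Z=39>38); Sr²⁺ < Ba²⁺ (same group, period 5 vs 6); Ba²⁺ < Cs⁺ (both 54 e⁻, Z=56>55).

Zr⁴⁺ < Y³⁺ < Sr²⁺ < Ba²⁺ < Cs⁺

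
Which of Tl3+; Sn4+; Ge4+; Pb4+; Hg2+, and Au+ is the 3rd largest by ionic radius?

Tl3+

Tabulating Z and e⁻: Ge4+ has 28 e⁻ (Z=32), Sn4+ has 46 e⁻ (Z=50), Pb4+ has 78 e⁻ (Z=82), Tl3+ has 78 e⁻ (Z=81), Hg2+ has 78 e⁻ (Z=80), Au+ has 78 e⁻ (Z=79). Ge4+ < Sn4+ (same group, 1 shell fewer); Sn4+ < Pb4+ (same group, 1 shell fewer); Pb4+ < Tl3+ (isoelectronic, higher Z=82 is smaller); Tl3+ < Hg2+ (isoelectronic, higher Z=81 is smaller); Hg2+ < Au+ (isoelectronic, higher Z=80 is smaller).
That gives Ge4+ < Sn4+ < Pb4+ < Tl3+ < Hg2+ < Au+. From the largest end, number 3 is Tl3+.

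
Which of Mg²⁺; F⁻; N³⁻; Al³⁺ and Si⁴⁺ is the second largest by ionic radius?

Isoelectronic series (10 e⁻ each). Size is set by nuclear charge: more protons means a smaller ion. Si⁴⁺ (Z=14), Al³⁺ (Z=13), Mg²⁺ (Z=12), F⁻ (Z=9), N³⁻ (Z=7).
Ordering: Si⁴⁺ < Al³⁺ < Mg²⁺ < F⁻ < N³⁻. The second largest is F⁻.

F⁻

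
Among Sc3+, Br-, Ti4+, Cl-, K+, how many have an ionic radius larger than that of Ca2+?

3

Ti4+: 18 e⁻, Z=22, Sc3+: 18 e⁻, Z=21, Ca2+: 18 e⁻, Z=20, K+: 18 e⁻, Z=19, Cl-: 18 e⁻, Z=17, Br-: 36 e⁻, Z=35. Ti4+ < Sc3+ (both 18 e⁻, Z=22>21); Sc3+ < Ca2+ (both 18 e⁻, Z=21>20); Ca2+ < K+ (isoelectronic, higher Z=20 is smaller); K+ < Cl- (isoelectronic, higher Z=19 is smaller); Cl- < Br- (same group, 1 shell fewer).
Ordering all of them (including Ca2+) by radius gives Ti4+ < Sc3+ < Ca2+ < K+ < Cl- < Br-. That's 3.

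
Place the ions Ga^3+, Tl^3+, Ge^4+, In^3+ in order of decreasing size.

Tl^3+ > In^3+ > Ga^3+ > Ge^4+

Tabulating Z and e⁻: Ge^4+ (Z=32, 28 e⁻), Ga^3+ (Z=31, 28 e⁻), In^3+ (Z=49, 46 e⁻), Tl^3+ (Z=81, 78 e⁻). Ge^4+ < Ga^3+ (both 28 e⁻, Z=32>31); Ga^3+ < In^3+ (same group, 1 shell fewer); In^3+ < Tl^3+ (same group, period 5 vs 6).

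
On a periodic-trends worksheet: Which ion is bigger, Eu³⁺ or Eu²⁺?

For a single element, ionic radius drops as positive charge rises — Eu³⁺ < Eu²⁺.

Eu²⁺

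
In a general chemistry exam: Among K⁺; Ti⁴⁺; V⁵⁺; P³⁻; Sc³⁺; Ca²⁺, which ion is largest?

All of these have 18 electrons (isoelectronic). With the same electron cloud, the ion with the most protons pulls it in tightest. Nuclear charges: V⁵⁺ (Z=23), Ti⁴⁺ (Z=22), Sc³⁺ (Z=21), Ca²⁺ (Z=20), K⁺ (Z=19), P³⁻ (Z=15). Highest Z is smallest.

P³⁻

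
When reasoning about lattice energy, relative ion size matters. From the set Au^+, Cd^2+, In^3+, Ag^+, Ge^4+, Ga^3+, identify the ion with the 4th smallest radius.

Cd^2+

Ge^4+ (Z=32, 28 e⁻), Ga^3+ (Z=31, 28 e⁻), In^3+ (Z=49, 46 e⁻), Cd^2+ (Z=48, 46 e⁻), Ag^+ (Z=47, 46 e⁻), Au^+ (Z=79, 78 e⁻). Ge^4+ < Ga^3+ (isoelectronic, higher Z=32 is smaller); Ga^3+ < In^3+ (same group, 1 shell fewer); In^3+ < Cd^2+ (both 46 e⁻, Z=49>48); Cd^2+ < Ag^+ (both 46 e⁻, Z=48>47); Ag^+ < Au^+ (same group, period 5 vs 6).
That gives Ge^4+ < Ga^3+ < In^3+ < Cd^2+ < Ag^+ < Au^+. From the smallest end, number 4 is Cd^2+.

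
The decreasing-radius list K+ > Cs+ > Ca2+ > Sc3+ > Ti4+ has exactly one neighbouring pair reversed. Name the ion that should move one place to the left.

Cs+

Compare adjacent ions: both in group 1 with the same charge; K+ (period 4) has the smaller radius — yet in this decreasing list K+ sits before Cs+. Nothing else is reversed, so Cs+ should move one place to the left.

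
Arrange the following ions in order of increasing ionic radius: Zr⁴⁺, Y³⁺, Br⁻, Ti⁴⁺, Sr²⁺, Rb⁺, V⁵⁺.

V⁵⁺: 18 e⁻, Z=23, Ti⁴⁺: 18 e⁻, Z=22, Zr⁴⁺: 36 e⁻, Z=40, Y³⁺: 36 e⁻, Z=39, Sr²⁺: 36 e⁻, Z=38, Rb⁺: 36 e⁻, Z=37, Br⁻: 36 e⁻, Z=35. V⁵⁺ < Ti⁴⁺ (both 18 e⁻, Z=23>22); Ti⁴⁺ < Zr⁴⁺ (same group, period 4 vs 5); Zr⁴⁺ < Y³⁺ (both 36 e⁻, Z=40>39); Y³⁺ < Sr²⁺ (isoelectronic, higher Z=39 is smaller); Sr²⁺ < Rb⁺ (both 36 e⁻, Z=38>37); Rb⁺ < Br⁻ (isoelectronic, higher Z=37 is smaller).

V⁵⁺ < Ti⁴⁺ < Zr⁴⁺ < Y³⁺ < Sr²⁺ < Rb⁺ < Br⁻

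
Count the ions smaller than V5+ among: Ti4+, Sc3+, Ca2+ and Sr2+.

Work out protons and electrons: V5+ (Z=23, 18 e⁻), Ti4+ (Z=22, 18 e⁻), Sc3+ (Z=21, 18 e⁻), Ca2+ (Z=20, 18 e⁻), Sr2+ (Z=38, 36 e⁻). V5+ < Ti4+ (isoelectronic, higher Z=23 is smaller); Ti4+ < Sc3+ (both 18 e⁻, Z=22>21); Sc3+ < Ca2+ (isoelectronic, higher Z=21 is smaller); Ca2+ < Sr2+ (same group, 1 shell fewer).
Ordering all of them (including V5+) by radius gives V5+ < Ti4+ < Sc3+ < Ca2+ < Sr2+. That's 0.

0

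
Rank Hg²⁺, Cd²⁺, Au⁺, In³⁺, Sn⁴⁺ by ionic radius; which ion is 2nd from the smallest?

In³⁺

Electron counts and nuclear charges: Sn⁴⁺: 46 e⁻, Z=50, In³⁺: 46 e⁻, Z=49, Cd²⁺: 46 e⁻, Z=48, Hg²⁺: 78 e⁻, Z=80, Au⁺: 78 e⁻, Z=79. Sn⁴⁺ < In³⁺ (both 46 e⁻, Z=50>49); In³⁺ < Cd²⁺ (both 46 e⁻, Z=49>48); Cd²⁺ < Hg²⁺ (same group, 1 shell fewer); Hg²⁺ < Au⁺ (isoelectronic, higher Z=80 is smaller).
So the order is Sn⁴⁺ < In³⁺ < Cd²⁺ < Hg²⁺ < Au⁺; the 2nd-smallest ion is In³⁺.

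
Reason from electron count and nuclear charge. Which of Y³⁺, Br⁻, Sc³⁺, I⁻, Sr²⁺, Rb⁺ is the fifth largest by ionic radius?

Y³⁺

Electron counts and nuclear charges: Sc³⁺ (Z=21, 18 e⁻), Y³⁺ (Z=39, 36 e⁻), Sr²⁺ (Z=38, 36 e⁻), Rb⁺ (Z=37, 36 e⁻), Br⁻ (Z=35, 36 e⁻), I⁻ (Z=53, 54 e⁻). Sc³⁺ < Y³⁺ (same group, period 4 vs 5); Y³⁺ < Sr²⁺ (isoelectronic, higher Z=39 is smaller); Sr²⁺ < Rb⁺ (isoelectronic, higher Z=38 is smaller); Rb⁺ < Br⁻ (isoelectronic, higher Z=37 is smaller); Br⁻ < I⁻ (same group, 1 shell fewer).
That gives Sc³⁺ < Y³⁺ < Sr²⁺ < Rb⁺ < Br⁻ < I⁻. From the largest end, number 5 is Y³⁺.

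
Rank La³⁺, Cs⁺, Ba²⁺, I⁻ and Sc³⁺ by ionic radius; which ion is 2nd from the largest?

Cs⁺

Electron counts and nuclear charges: Sc³⁺ has 18 e⁻ (Z=21), La³⁺ has 54 e⁻ (Z=57), Ba²⁺ has 54 e⁻ (Z=56), Cs⁺ has 54 e⁻ (Z=55), I⁻ has 54 e⁻ (Z=53). Sc³⁺ < La³⁺ (same group, 2 shells fewer); La³⁺ < Ba²⁺ (both 54 e⁻, Z=57>56); Ba²⁺ < Cs⁺ (both 54 e⁻, Z=56>55); Cs⁺ < I⁻ (both 54 e⁻, Z=55>53).
Full ascending order: Sc³⁺ < La³⁺ < Ba²⁺ < Cs⁺ < I⁻. Counting from the largest, position 2 is Cs⁺.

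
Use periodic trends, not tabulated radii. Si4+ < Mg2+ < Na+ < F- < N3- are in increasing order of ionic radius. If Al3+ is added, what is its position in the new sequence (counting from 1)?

2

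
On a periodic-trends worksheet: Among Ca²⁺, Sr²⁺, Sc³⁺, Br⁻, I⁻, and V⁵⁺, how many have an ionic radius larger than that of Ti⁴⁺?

First list Z and electron count for each: V⁵⁺ (Z=23, 18 e⁻), Ti⁴⁺ (Z=22, 18 e⁻), Sc³⁺ (Z=21, 18 e⁻), Ca²⁺ (Z=20, 18 e⁻), Sr²⁺ (Z=38, 36 e⁻), Br⁻ (Z=35, 36 e⁻), I⁻ (Z=53, 54 e⁻). V⁵⁺ < Ti⁴⁺ (isoelectronic, higher Z=23 is smaller); Ti⁴⁺ < Sc³⁺ (both 18 e⁻, Z=22>21); Sc³⁺ < Ca²⁺ (both 18 e⁻, Z=21>20); Ca²⁺ < Sr²⁺ (same group, period 4 vs 5); Sr²⁺ < Br⁻ (isoelectronic, higher Z=38 is smaller); Br⁻ < I⁻ (same group, period 4 vs 5).
Overall: V⁵⁺ < Ti⁴⁺ < Sc³⁺ < Ca²⁺ < Sr²⁺ < Br⁻ < I⁻. Ti⁴⁺ has 1 below it and 5 above. Count: 5.

5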